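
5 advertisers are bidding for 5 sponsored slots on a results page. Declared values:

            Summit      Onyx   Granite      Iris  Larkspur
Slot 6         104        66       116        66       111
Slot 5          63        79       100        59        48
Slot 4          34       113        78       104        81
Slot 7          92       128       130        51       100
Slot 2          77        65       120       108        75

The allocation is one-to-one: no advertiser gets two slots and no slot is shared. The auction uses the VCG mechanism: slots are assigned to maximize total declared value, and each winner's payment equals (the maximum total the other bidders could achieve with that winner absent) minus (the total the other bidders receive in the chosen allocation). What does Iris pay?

Iris pays $15.

Efficient allocation: Summit→Slot 5 ($63), Onyx→Slot 7 ($128), Granite→Slot 2 ($120), Iris→Slot 4 ($104), Larkspur→Slot 6 ($111); total welfare W = $526.
Iris receives Slot 4 at value $104, so the others get W − 104 = $422.
Without Iris: best allocation of the remaining 4 bidders over all 5 slots is Summit→Slot 6 ($104), Onyx→Slot 4 ($113), Granite→Slot 2 ($120), Larkspur→Slot 7 ($100), total $437.
VCG payment = (others' best without Iris) − (others' welfare with Iris) = 437 − 422 = $15.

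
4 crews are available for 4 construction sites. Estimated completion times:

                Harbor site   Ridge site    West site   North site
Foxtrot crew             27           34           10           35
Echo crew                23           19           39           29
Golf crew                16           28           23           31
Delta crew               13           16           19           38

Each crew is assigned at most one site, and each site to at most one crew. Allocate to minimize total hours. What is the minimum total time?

Min total: 71 hours

Optimal: Foxtrot crew→West site (10 hours), Echo crew→North site (29 hours), Golf crew→Harbor site (16 hours), Delta crew→Ridge site (16 hours) — total 10+29+16+16 = 71 hours.
Row-greedy (each crew in turn takes its cheapest remaining site) gives 83 hours, worse by 12.
Next-best assignment: Foxtrot crew→West site, Echo crew→Ridge site, Golf crew→North site, Delta crew→Harbor site = 73 hours.
Swapping Delta crew↔Golf crew (Delta crew→Harbor site 13 hours, Golf crew→Ridge site 28 hours) adds 9.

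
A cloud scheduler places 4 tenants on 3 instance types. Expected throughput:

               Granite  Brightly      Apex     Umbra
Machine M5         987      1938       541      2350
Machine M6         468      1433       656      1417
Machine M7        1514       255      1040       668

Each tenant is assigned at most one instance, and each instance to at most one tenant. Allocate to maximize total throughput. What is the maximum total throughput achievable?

Max total: 5297 ops/s

Treat this as an assignment problem: match each tenant to one instance.
Optimal: Umbra→Machine M5 (2350 ops/s), Brightly→Machine M6 (1433 ops/s), Granite→Machine M7 (1514 ops/s) — total 2350+1433+1514 = 5297 ops/s.
Row-greedy (each tenant in turn takes its best remaining instance) gives 4108 ops/s, worse by 1189.
No other one-to-one assignment exceeds 5297 ops/s.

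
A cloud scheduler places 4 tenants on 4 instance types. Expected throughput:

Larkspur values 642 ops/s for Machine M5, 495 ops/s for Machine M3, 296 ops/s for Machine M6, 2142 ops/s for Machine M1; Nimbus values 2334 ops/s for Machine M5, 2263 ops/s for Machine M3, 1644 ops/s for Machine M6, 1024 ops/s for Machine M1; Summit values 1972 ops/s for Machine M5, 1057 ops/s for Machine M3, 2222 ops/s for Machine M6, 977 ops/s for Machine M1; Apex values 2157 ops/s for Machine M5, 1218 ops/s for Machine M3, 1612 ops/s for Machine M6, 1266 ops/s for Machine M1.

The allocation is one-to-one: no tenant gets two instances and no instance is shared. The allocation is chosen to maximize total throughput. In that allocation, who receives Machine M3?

Nimbus receives Machine M3.

This is the linear assignment problem.
Optimal: Larkspur→Machine M1 (2142 ops/s), Nimbus→Machine M3 (2263 ops/s), Summit→Machine M6 (2222 ops/s), Apex→Machine M5 (2157 ops/s) — total 2142+2263+2222+2157 = 8784 ops/s.
Row-greedy (each tenant in turn takes its best remaining instance) gives 7916 ops/s, worse by 868.
Next-best assignment: Larkspur→Machine M1, Nimbus→Machine M3, Summit→Machine M5, Apex→Machine M6 = 7989 ops/s.
No other one-to-one assignment exceeds 8784 ops/s.
Nimbus's own top instance is Machine M5 (2334 ops/s), but forcing Nimbus→Machine M5 and reassigning the rest optimally gives only 7916 ops/s — worse by 868.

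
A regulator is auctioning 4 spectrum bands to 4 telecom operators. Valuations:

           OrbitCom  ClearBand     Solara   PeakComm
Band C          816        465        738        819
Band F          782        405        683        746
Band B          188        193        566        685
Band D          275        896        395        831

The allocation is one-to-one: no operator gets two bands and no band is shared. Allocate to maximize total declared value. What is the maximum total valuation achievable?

This is the linear assignment problem.
Optimal: OrbitCom→Band F ($782M), ClearBand→Band D ($896M), Solara→Band C ($738M), PeakComm→Band B ($685M) — total 782+896+738+685 = $3101M.
Row-greedy (each operator in turn takes its best remaining band) gives $3080M, worse by 21.
Swapping ClearBand↔PeakComm (ClearBand→Band B $193M, PeakComm→Band D $831M) loses 557.

Max total: $3101M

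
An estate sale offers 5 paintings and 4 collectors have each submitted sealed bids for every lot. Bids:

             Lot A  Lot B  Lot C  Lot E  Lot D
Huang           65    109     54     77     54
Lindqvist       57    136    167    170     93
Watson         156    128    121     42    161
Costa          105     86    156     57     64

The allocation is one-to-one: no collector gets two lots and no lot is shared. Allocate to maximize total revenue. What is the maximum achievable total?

Max total: $596

Treat this as an assignment problem: match each collector to one lot.
Optimal: Huang→Lot B ($109), Lindqvist→Lot E ($170), Watson→Lot D ($161), Costa→Lot C ($156) — total 109+170+161+156 = $596.
Column-greedy (each lot in turn goes to its best remaining collector) gives $525, worse by 71.
Next-best assignment: Huang→Lot B, Lindqvist→Lot E, Watson→Lot A, Costa→Lot C = $591.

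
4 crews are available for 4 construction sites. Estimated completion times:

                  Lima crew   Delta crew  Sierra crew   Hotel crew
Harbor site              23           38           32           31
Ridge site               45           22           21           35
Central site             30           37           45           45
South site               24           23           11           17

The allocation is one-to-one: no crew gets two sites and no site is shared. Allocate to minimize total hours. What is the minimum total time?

Min total: 94 hours

Optimal: Lima crew→Central site (30 hours), Delta crew→Ridge site (22 hours), Sierra crew→South site (11 hours), Hotel crew→Harbor site (31 hours) — total 30+22+11+31 = 94 hours.
Min-entry greedy (repeatedly take the single cheapest remaining cell) gives 101 hours, worse by 7.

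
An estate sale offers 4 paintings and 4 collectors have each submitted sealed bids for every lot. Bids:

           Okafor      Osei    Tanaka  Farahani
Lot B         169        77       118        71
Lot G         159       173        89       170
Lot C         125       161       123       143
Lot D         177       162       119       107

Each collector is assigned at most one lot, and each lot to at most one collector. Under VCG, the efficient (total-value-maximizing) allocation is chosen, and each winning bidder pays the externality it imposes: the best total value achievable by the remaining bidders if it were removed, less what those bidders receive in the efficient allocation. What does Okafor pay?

Okafor pays $6.

Efficient allocation: Okafor→Lot D ($177), Osei→Lot C ($161), Tanaka→Lot B ($118), Farahani→Lot G ($170); total welfare W = $626.
Okafor receives Lot D at value $177, so the others get W − 177 = $449.
Without Okafor: best allocation of the remaining 3 bidders over all 4 lots is Osei→Lot D ($162), Tanaka→Lot C ($123), Farahani→Lot G ($170), total $455.
VCG payment = (others' best without Okafor) − (others' welfare with Okafor) = 455 − 449 = $6.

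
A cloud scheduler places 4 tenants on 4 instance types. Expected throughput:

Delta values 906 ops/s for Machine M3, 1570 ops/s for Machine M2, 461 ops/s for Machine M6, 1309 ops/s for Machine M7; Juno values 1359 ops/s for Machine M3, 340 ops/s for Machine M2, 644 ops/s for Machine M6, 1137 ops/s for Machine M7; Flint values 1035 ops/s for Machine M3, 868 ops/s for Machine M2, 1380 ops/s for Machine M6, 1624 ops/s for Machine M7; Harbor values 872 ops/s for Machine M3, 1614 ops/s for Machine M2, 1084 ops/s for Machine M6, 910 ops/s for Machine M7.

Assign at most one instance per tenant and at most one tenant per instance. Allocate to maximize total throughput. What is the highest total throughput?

Optimal: Delta→Machine M7 (1309 ops/s), Juno→Machine M3 (1359 ops/s), Flint→Machine M6 (1380 ops/s), Harbor→Machine M2 (1614 ops/s) — total 1309+1359+1380+1614 = 5662 ops/s.
Max-entry greedy (repeatedly take the single best remaining cell) gives 5058 ops/s, worse by 604.
Next-best assignment: Delta→Machine M2, Juno→Machine M3, Flint→Machine M7, Harbor→Machine M6 = 5637 ops/s.
Swapping Juno↔Flint (Juno→Machine M6 644 ops/s, Flint→Machine M3 1035 ops/s) loses 1060.

Max total: 5662 ops/s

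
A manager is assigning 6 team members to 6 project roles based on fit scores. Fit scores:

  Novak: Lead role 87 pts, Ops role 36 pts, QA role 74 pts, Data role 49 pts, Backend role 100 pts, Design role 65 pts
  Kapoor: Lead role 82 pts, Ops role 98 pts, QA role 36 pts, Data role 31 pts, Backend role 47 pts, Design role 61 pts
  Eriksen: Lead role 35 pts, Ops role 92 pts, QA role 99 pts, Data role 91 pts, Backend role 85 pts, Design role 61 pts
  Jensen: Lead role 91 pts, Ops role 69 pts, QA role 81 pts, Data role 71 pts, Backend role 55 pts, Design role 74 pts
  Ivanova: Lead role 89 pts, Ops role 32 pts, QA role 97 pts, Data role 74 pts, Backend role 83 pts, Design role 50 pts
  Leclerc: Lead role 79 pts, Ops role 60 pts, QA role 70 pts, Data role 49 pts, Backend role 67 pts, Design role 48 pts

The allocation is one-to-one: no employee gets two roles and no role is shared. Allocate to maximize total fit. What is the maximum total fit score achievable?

Maximum total: 539 pts

Optimal: Novak→Backend role (100 pts), Kapoor→Ops role (98 pts), Eriksen→Data role (91 pts), Jensen→Design role (74 pts), Ivanova→QA role (97 pts), Leclerc→Lead role (79 pts) — total 100+98+91+74+97+79 = 539 pts.
Max-entry greedy (repeatedly take the single best remaining cell) gives 510 pts, worse by 29.
Swapping Leclerc↔Jensen (Leclerc→Design role 48 pts, Jensen→Lead role 91 pts) loses 14.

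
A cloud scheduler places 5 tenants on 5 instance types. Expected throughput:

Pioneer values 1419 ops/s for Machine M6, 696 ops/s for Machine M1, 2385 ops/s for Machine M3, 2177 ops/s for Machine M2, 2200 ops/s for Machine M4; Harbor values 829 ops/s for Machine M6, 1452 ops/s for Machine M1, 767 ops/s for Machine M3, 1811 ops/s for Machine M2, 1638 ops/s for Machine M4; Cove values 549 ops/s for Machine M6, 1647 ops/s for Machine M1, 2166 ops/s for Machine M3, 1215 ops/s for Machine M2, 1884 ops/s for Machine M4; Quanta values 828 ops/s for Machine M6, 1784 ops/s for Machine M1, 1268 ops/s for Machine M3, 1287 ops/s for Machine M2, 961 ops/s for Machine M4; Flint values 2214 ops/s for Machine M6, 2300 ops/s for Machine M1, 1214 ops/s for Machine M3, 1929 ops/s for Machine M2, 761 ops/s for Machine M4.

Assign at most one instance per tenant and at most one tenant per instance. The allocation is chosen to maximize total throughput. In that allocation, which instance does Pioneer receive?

Pioneer receives Machine M4.

Optimal: Pioneer→Machine M4 (2200 ops/s), Harbor→Machine M2 (1811 ops/s), Cove→Machine M3 (2166 ops/s), Quanta→Machine M1 (1784 ops/s), Flint→Machine M6 (2214 ops/s) — total 2200+1811+2166+1784+2214 = 10175 ops/s.
Max-entry greedy (repeatedly take the single best remaining cell) gives 9208 ops/s, worse by 967.
Next-best assignment: Pioneer→Machine M3, Harbor→Machine M2, Cove→Machine M4, Quanta→Machine M1, Flint→Machine M6 = 10078 ops/s.
Pioneer's own top instance is Machine M3 (2385 ops/s), but forcing Pioneer→Machine M3 and reassigning the rest optimally gives only 10078 ops/s — worse by 97.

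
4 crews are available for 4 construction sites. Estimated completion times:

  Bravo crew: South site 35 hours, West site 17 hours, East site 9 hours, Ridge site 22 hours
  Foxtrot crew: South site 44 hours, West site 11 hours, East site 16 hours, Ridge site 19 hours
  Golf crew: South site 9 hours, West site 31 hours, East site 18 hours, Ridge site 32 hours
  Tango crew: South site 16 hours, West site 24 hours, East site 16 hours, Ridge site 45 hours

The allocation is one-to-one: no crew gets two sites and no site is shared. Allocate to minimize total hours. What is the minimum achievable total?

Optimal: Bravo crew→Ridge site (22 hours), Foxtrot crew→West site (11 hours), Golf crew→South site (9 hours), Tango crew→East site (16 hours) — total 22+11+9+16 = 58 hours.
Row-greedy (each crew in turn takes its cheapest remaining site) gives 74 hours, worse by 16.
No other one-to-one assignment undercuts 58 hours.

Minimum total: 58 hours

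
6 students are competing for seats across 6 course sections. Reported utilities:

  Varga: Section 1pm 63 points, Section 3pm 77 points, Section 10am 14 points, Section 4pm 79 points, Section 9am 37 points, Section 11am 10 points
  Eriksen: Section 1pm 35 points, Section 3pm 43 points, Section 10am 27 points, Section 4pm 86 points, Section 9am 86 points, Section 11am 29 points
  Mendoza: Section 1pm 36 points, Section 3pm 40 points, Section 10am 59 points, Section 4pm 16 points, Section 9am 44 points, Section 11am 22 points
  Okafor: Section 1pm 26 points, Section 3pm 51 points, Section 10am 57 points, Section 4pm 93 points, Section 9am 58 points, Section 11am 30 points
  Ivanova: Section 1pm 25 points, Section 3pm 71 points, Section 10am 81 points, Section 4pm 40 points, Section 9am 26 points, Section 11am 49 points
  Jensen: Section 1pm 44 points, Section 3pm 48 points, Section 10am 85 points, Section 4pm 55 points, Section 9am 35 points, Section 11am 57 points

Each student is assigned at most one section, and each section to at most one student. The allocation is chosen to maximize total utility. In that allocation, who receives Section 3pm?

Varga receives Section 3pm.

Optimal: Varga→Section 3pm (77 points), Eriksen→Section 9am (86 points), Mendoza→Section 1pm (36 points), Okafor→Section 4pm (93 points), Ivanova→Section 10am (81 points), Jensen→Section 11am (57 points) — total 77+86+36+93+81+57 = 430 points.
Column-greedy (each section in turn goes to its best remaining student) gives 420 points, worse by 10.
Next-best assignment: Varga→Section 1pm, Eriksen→Section 9am, Mendoza→Section 10am, Okafor→Section 4pm, Ivanova→Section 3pm, Jensen→Section 11am = 429 points.
Varga's own top section is Section 4pm (79 points), but forcing Varga→Section 4pm and reassigning the rest optimally gives only 390 points — worse by 40.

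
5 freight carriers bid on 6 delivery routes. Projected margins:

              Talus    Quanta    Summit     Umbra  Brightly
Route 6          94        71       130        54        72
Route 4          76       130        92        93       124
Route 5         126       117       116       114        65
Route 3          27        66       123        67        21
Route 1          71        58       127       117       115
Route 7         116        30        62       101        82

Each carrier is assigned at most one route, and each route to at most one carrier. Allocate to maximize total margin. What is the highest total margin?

This is a one-to-one assignment (maximum-weight bipartite matching).
Optimal: Talus→Route 7 ($116k), Quanta→Route 4 ($130k), Summit→Route 6 ($130k), Umbra→Route 5 ($114k), Brightly→Route 1 ($115k) — total 116+130+130+114+115 = $605k.
Max-entry greedy (repeatedly take the single best remaining cell) gives $585k, worse by 20.
Checked against all permutations: $605k is optimal.

Max total: $605k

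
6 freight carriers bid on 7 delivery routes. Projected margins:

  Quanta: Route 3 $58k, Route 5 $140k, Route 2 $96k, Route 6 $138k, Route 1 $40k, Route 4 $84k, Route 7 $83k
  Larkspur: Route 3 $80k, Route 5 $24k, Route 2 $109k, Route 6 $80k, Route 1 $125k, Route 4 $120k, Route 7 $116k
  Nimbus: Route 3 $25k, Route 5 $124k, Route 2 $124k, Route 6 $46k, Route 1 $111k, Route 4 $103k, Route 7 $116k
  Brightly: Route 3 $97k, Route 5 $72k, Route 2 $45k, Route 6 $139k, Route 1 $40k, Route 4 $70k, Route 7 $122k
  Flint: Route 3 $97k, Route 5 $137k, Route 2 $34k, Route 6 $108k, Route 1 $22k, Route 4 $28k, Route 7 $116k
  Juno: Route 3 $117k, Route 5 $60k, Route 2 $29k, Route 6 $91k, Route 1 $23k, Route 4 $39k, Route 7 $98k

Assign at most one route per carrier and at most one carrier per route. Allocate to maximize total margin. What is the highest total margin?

Max total: $763k

Optimal: Quanta→Route 6 ($138k), Larkspur→Route 1 ($125k), Nimbus→Route 2 ($124k), Brightly→Route 7 ($122k), Flint→Route 5 ($137k), Juno→Route 3 ($117k) — total 138+125+124+122+137+117 = $763k.
Row-greedy (each carrier in turn takes its best remaining route) gives $761k, worse by 2.
Next-best assignment: Quanta→Route 5, Larkspur→Route 1, Nimbus→Route 2, Brightly→Route 6, Flint→Route 7, Juno→Route 3 = $761k.
Swapping Brightly↔Larkspur (Brightly→Route 1 $40k, Larkspur→Route 7 $116k) loses 91.
Every other assignment is strictly worse.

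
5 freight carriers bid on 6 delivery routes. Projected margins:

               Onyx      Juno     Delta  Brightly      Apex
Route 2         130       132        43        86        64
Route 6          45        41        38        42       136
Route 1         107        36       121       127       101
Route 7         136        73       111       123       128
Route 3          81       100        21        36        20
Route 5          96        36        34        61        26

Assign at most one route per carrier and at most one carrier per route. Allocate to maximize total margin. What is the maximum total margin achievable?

Maximum total: $610k

Optimal: Onyx→Route 2 ($130k), Juno→Route 3 ($100k), Delta→Route 1 ($121k), Brightly→Route 7 ($123k), Apex→Route 6 ($136k) — total 130+100+121+123+136 = $610k.
Row-greedy (each carrier in turn takes its best remaining route) gives $586k, worse by 24.
No other one-to-one assignment exceeds $610k.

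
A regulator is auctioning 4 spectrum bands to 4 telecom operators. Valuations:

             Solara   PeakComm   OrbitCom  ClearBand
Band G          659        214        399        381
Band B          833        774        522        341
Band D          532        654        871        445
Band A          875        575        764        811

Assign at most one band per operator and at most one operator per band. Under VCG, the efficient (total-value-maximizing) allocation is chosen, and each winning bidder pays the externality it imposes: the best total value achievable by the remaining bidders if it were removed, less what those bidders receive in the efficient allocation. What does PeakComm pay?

PeakComm pays $174M.

Efficient allocation: Solara→Band G ($659M), PeakComm→Band B ($774M), OrbitCom→Band D ($871M), ClearBand→Band A ($811M); total welfare W = $3115M.
PeakComm receives Band B at value $774M, so the others get W − 774 = $2341M.
Without PeakComm: best allocation of the remaining 3 bidders over all 4 bands is Solara→Band B ($833M), OrbitCom→Band D ($871M), ClearBand→Band A ($811M), total $2515M.
VCG payment = (others' best without PeakComm) − (others' welfare with PeakComm) = 2515 − 2341 = $174M.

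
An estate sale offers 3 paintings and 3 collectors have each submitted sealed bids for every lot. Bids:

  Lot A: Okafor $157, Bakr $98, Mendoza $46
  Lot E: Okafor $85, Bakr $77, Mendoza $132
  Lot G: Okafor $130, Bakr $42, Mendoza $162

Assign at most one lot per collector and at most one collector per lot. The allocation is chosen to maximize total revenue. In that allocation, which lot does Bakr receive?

Optimal: Okafor→Lot A ($157), Bakr→Lot E ($77), Mendoza→Lot G ($162) — total 157+77+162 = $396.
Column-greedy (each lot in turn goes to its best remaining collector) gives $331, worse by 65.
Every other assignment is strictly worse.
Bakr's own top lot is Lot A ($98), but forcing Bakr→Lot A and reassigning the rest optimally gives only $360 — worse by 36.

Bakr receives Lot E.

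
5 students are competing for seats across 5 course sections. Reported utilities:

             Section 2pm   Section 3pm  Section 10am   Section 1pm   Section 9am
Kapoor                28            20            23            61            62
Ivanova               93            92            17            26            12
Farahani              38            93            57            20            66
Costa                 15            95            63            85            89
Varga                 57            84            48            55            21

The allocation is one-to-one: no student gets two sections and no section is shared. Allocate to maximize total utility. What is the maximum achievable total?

Maximum total: 384 points

Optimal: Kapoor→Section 1pm (61 points), Ivanova→Section 2pm (93 points), Farahani→Section 3pm (93 points), Costa→Section 9am (89 points), Varga→Section 10am (48 points) — total 61+93+93+89+48 = 384 points.
Row-greedy (each student in turn takes its best remaining section) gives 381 points, worse by 3.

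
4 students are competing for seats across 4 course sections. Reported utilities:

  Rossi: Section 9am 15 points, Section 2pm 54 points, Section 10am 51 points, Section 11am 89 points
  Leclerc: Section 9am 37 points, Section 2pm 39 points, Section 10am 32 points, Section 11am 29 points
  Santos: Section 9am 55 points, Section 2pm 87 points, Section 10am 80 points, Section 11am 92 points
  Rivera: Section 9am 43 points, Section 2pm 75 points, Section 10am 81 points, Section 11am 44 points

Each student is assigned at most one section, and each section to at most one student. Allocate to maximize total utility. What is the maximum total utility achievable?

Treat this as an assignment problem: match each student to one section.
Optimal: Rossi→Section 11am (89 points), Leclerc→Section 9am (37 points), Santos→Section 2pm (87 points), Rivera→Section 10am (81 points) — total 89+37+87+81 = 294 points.
Next-best assignment: Rossi→Section 11am, Leclerc→Section 9am, Santos→Section 10am, Rivera→Section 2pm = 281 points.
Every other assignment is strictly worse.

Max total: 294 points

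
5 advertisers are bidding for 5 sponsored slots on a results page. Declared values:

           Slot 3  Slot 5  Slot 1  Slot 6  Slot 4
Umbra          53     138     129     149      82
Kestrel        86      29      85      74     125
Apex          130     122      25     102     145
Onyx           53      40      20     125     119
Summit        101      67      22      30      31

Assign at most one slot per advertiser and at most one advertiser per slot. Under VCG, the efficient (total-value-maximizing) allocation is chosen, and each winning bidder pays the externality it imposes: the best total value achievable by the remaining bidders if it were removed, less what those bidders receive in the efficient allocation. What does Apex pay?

Apex pays $9.

Efficient allocation: Umbra→Slot 1 ($129), Kestrel→Slot 4 ($125), Apex→Slot 5 ($122), Onyx→Slot 6 ($125), Summit→Slot 3 ($101); total welfare W = $602.
Apex receives Slot 5 at value $122, so the others get W − 122 = $480.
Without Apex: best allocation of the remaining 4 bidders over all 5 slots is Umbra→Slot 5 ($138), Kestrel→Slot 4 ($125), Onyx→Slot 6 ($125), Summit→Slot 3 ($101), total $489.
VCG payment = (others' best without Apex) − (others' welfare with Apex) = 489 − 480 = $9.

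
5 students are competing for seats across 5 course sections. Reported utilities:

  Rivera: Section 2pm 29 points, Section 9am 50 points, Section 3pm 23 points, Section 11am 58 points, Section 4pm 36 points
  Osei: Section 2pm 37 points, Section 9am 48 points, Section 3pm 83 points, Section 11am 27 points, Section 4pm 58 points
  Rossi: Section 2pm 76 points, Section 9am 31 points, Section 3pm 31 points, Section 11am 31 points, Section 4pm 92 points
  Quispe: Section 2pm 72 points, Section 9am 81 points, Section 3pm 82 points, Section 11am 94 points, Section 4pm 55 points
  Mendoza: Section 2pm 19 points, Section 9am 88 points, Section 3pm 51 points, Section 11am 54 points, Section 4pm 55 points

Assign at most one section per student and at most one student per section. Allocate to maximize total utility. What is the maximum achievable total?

Max total: 393 points

Treat this as an assignment problem: match each student to one section.
Optimal: Rivera→Section 11am (58 points), Osei→Section 3pm (83 points), Rossi→Section 4pm (92 points), Quispe→Section 2pm (72 points), Mendoza→Section 9am (88 points) — total 58+83+92+72+88 = 393 points.
Row-greedy (each student in turn takes its best remaining section) gives 333 points, worse by 60.
Next-best assignment: Rivera→Section 2pm, Osei→Section 3pm, Rossi→Section 4pm, Quispe→Section 11am, Mendoza→Section 9am = 386 points.
Checked against all permutations: 393 points is optimal.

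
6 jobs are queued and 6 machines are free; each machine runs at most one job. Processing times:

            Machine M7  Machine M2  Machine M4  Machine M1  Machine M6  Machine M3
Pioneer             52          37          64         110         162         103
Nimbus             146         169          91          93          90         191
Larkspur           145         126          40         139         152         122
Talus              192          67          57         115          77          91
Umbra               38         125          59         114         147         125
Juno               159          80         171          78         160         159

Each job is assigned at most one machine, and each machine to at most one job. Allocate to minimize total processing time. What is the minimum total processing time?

Optimal: Pioneer→Machine M2 (37 min), Nimbus→Machine M6 (90 min), Larkspur→Machine M4 (40 min), Talus→Machine M3 (91 min), Umbra→Machine M7 (38 min), Juno→Machine M1 (78 min) — total 37+90+40+91+38+78 = 374 min.
Min-entry greedy (repeatedly take the single cheapest remaining cell) gives 461 min, worse by 87.
Next-best assignment: Pioneer→Machine M3, Nimbus→Machine M6, Larkspur→Machine M4, Talus→Machine M2, Umbra→Machine M7, Juno→Machine M1 = 416 min.

Min total: 374 min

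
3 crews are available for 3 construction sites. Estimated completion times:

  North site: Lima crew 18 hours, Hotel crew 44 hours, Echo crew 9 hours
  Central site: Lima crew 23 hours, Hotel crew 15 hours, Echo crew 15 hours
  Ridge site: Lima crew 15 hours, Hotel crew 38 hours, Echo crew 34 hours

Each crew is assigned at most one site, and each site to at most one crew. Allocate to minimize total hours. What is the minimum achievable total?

Minimum total: 39 hours

Optimal: Lima crew→Ridge site (15 hours), Hotel crew→Central site (15 hours), Echo crew→North site (9 hours) — total 15+15+9 = 39 hours.
Next-best assignment: Lima crew→North site, Hotel crew→Central site, Echo crew→Ridge site = 67 hours.
No other one-to-one assignment undercuts 39 hours.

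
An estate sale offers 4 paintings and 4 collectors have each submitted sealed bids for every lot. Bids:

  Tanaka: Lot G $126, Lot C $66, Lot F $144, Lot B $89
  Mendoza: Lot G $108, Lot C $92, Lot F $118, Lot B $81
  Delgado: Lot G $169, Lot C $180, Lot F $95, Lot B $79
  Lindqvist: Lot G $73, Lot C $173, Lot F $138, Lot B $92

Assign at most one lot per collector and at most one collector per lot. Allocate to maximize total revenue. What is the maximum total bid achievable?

This is a one-to-one assignment (maximum-weight bipartite matching).
Optimal: Tanaka→Lot F ($144), Mendoza→Lot B ($81), Delgado→Lot G ($169), Lindqvist→Lot C ($173) — total 144+81+169+173 = $567.
Row-greedy (each collector in turn takes its best remaining lot) gives $524, worse by 43.
Next-best assignment: Tanaka→Lot B, Mendoza→Lot F, Delgado→Lot G, Lindqvist→Lot C = $549.

Max total: $567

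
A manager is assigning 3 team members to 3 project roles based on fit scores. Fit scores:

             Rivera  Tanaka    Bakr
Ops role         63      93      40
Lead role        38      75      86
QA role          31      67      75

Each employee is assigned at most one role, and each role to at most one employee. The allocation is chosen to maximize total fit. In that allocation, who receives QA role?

Optimal: Rivera→Ops role (63 pts), Tanaka→QA role (67 pts), Bakr→Lead role (86 pts) — total 63+67+86 = 216 pts.
Row-greedy (each employee in turn takes its best remaining role) gives 213 pts, worse by 3.
No other one-to-one assignment exceeds 216 pts.
Tanaka's own top role is Ops role (93 pts), but forcing Tanaka→Ops role and reassigning the rest optimally gives only 210 pts — worse by 6.

Tanaka receives QA role.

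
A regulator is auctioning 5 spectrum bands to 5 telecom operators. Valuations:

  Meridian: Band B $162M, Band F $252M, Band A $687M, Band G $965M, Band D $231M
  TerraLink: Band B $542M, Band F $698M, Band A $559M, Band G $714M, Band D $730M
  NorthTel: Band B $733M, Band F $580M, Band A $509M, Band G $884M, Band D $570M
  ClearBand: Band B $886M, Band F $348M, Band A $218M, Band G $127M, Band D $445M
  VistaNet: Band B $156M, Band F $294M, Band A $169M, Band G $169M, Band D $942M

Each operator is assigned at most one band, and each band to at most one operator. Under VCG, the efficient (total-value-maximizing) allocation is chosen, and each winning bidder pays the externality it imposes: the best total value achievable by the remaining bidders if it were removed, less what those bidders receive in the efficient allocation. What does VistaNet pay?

VistaNet pays $32M.

Efficient allocation: Meridian→Band A ($687M), TerraLink→Band F ($698M), NorthTel→Band G ($884M), ClearBand→Band B ($886M), VistaNet→Band D ($942M); total welfare W = $4097M.
VistaNet receives Band D at value $942M, so the others get W − 942 = $3155M.
Without VistaNet: best allocation of the remaining 4 bidders over all 5 bands is Meridian→Band A ($687M), TerraLink→Band D ($730M), NorthTel→Band G ($884M), ClearBand→Band B ($886M), total $3187M.
VCG payment = (others' best without VistaNet) − (others' welfare with VistaNet) = 3187 − 3155 = $32M.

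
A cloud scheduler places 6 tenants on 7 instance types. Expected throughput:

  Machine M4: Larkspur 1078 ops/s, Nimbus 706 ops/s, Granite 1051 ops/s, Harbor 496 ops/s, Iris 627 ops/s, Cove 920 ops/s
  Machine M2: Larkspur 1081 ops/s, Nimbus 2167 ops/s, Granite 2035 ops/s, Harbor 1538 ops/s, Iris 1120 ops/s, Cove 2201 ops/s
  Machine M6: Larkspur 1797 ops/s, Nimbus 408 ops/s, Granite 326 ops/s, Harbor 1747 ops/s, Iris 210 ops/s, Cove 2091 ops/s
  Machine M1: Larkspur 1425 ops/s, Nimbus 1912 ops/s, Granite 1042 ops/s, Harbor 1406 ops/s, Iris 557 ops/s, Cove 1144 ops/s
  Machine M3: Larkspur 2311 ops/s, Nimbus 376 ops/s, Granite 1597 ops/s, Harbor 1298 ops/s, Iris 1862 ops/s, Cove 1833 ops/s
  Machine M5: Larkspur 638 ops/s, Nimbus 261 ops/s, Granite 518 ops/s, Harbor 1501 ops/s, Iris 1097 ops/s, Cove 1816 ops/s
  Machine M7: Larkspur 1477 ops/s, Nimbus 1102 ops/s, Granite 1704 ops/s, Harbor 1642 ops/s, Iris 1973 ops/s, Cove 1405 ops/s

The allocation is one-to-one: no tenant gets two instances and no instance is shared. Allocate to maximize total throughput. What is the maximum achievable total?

Max total: 11823 ops/s

Optimal: Larkspur→Machine M3 (2311 ops/s), Nimbus→Machine M1 (1912 ops/s), Granite→Machine M2 (2035 ops/s), Harbor→Machine M5 (1501 ops/s), Iris→Machine M7 (1973 ops/s), Cove→Machine M6 (2091 ops/s) — total 2311+1912+2035+1501+1973+2091 = 11823 ops/s.
Row-greedy (each tenant in turn takes its best remaining instance) gives 10170 ops/s, worse by 1653.
No other one-to-one assignment exceeds 11823 ops/s.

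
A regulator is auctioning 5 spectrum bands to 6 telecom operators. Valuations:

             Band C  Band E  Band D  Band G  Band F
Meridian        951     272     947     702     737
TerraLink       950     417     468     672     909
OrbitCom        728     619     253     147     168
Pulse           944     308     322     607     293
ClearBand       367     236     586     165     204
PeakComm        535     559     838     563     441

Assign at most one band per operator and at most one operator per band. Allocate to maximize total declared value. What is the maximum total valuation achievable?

Optimal: Pulse→Band C ($944M), OrbitCom→Band E ($619M), PeakComm→Band D ($838M), Meridian→Band G ($702M), TerraLink→Band F ($909M) — total 944+619+838+702+909 = $4012M.
Column-greedy (each band in turn goes to its best remaining operator) gives $3373M, worse by 639.
Swapping OrbitCom↔Pulse (OrbitCom→Band C $728M, Pulse→Band E $308M) loses 527.

Max total: $4012M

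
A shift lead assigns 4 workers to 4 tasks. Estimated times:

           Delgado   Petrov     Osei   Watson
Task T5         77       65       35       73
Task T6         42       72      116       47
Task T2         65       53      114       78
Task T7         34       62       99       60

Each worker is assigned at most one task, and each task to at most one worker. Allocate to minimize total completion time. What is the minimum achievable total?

Minimum total: 169 min

Optimal: Delgado→Task T7 (34 min), Petrov→Task T2 (53 min), Osei→Task T5 (35 min), Watson→Task T6 (47 min) — total 34+53+35+47 = 169 min.
Column-greedy (each task in turn goes to its cheapest remaining worker) gives 190 min, worse by 21.
Every other assignment is strictly worse.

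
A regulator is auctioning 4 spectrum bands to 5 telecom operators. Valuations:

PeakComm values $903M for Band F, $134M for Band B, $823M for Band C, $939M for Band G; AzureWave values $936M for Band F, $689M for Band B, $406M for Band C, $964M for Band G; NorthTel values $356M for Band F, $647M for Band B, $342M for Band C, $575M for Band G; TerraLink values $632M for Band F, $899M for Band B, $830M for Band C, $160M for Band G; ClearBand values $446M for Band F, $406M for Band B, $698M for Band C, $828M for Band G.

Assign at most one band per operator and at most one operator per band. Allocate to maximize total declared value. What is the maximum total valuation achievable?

Optimal: AzureWave→Band F ($936M), TerraLink→Band B ($899M), PeakComm→Band C ($823M), ClearBand→Band G ($828M) — total 936+899+823+828 = $3486M.
Max-entry greedy (repeatedly take the single best remaining cell) gives $3464M, worse by 22.
Next-best assignment: AzureWave→Band F, TerraLink→Band B, ClearBand→Band C, PeakComm→Band G = $3472M.

Maximum total: $3486M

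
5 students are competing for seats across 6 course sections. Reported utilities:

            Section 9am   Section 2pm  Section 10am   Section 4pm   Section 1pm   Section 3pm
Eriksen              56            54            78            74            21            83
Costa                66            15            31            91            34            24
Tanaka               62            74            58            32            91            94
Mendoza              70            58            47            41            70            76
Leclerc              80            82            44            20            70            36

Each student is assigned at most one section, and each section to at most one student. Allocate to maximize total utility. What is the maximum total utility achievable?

Maximum total: 418 points

Treat this as an assignment problem: match each student to one section.
Optimal: Eriksen→Section 10am (78 points), Costa→Section 4pm (91 points), Tanaka→Section 1pm (91 points), Mendoza→Section 3pm (76 points), Leclerc→Section 2pm (82 points) — total 78+91+91+76+82 = 418 points.
Max-entry greedy (repeatedly take the single best remaining cell) gives 415 points, worse by 3.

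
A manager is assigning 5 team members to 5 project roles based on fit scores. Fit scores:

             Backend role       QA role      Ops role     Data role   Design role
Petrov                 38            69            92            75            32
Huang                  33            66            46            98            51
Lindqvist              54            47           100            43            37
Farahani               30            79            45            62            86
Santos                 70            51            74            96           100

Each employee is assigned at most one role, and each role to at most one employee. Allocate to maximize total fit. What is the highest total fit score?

Optimal: Petrov→QA role (69 pts), Huang→Data role (98 pts), Lindqvist→Ops role (100 pts), Farahani→Design role (86 pts), Santos→Backend role (70 pts) — total 69+98+100+86+70 = 423 pts.
Column-greedy (each role in turn goes to its best remaining employee) gives 379 pts, worse by 44.
Swapping Farahani↔Petrov (Farahani→QA role 79 pts, Petrov→Design role 32 pts) loses 44.
Checked against all permutations: 423 pts is optimal.

Max total: 423 pts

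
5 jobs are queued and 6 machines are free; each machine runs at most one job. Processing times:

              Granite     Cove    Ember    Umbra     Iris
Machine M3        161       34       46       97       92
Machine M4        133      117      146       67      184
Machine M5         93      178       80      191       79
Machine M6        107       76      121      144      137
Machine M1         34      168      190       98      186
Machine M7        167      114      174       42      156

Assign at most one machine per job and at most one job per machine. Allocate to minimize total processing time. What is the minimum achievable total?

This is a one-to-one assignment (minimum-cost bipartite matching).
Optimal: Granite→Machine M1 (34 min), Cove→Machine M6 (76 min), Ember→Machine M3 (46 min), Umbra→Machine M7 (42 min), Iris→Machine M5 (79 min) — total 34+76+46+42+79 = 277 min.
Min-entry greedy (repeatedly take the single cheapest remaining cell) gives 310 min, worse by 33.
No other one-to-one assignment undercuts 277 min.

Min total: 277 min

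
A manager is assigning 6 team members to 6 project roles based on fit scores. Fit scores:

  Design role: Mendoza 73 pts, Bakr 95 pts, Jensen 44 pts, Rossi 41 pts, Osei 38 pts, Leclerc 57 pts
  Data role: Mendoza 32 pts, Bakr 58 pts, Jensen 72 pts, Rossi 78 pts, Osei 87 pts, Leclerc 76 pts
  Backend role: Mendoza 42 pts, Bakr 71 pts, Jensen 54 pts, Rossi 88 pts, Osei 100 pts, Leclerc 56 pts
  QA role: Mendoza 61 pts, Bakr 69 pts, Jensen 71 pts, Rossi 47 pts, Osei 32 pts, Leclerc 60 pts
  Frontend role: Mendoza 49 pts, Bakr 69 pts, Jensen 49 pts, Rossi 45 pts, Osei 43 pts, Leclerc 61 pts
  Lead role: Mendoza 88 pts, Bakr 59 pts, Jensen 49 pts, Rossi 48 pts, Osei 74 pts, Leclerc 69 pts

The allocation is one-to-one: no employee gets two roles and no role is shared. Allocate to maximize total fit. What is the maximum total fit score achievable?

Max total: 493 pts

Optimal: Mendoza→Lead role (88 pts), Bakr→Design role (95 pts), Jensen→QA role (71 pts), Rossi→Data role (78 pts), Osei→Backend role (100 pts), Leclerc→Frontend role (61 pts) — total 88+95+71+78+100+61 = 493 pts.
Column-greedy (each role in turn goes to its best remaining employee) gives 490 pts, worse by 3.
Next-best assignment: Mendoza→Lead role, Bakr→Design role, Jensen→QA role, Rossi→Backend role, Osei→Data role, Leclerc→Frontend role = 490 pts.
Swapping Jensen↔Osei (Jensen→Backend role 54 pts, Osei→QA role 32 pts) loses 85.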